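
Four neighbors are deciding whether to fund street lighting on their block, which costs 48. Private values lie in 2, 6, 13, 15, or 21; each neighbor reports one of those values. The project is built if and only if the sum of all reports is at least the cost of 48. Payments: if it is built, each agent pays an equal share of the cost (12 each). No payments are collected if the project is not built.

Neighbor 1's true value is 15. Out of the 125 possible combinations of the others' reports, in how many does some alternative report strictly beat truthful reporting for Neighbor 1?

Others report (2, 6, 21): truth gives 0; report 21 gives 3 > 0. Violating.
Others report (2, 13, 13): truth gives 0; report 21 gives 3 > 0. Violating.
Others report (2, 13, 15): truth gives 0; report 21 gives 3 > 0. Violating.
Others report (2, 15, 13): truth gives 0; report 21 gives 3 > 0. Violating.
Others report (2, 2, 2): truth gives 0; no alternative beats it.
Others report (2, 2, 6): truth gives 0; no alternative beats it.
(Checking all 125 profiles: 24 have a profitable deviation, 101 do not.)

24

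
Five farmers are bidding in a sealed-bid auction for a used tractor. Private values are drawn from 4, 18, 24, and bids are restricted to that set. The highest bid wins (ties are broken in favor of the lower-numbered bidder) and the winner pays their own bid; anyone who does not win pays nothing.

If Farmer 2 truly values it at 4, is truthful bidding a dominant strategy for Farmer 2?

Yes

Check each profile of the others' bids and compare truth against every alternative bid.
Others bid (4, 4, 4, 4): truth gives 0, best alternative gives -14.
Others bid (4, 4, 4, 18): truth gives 0, best alternative gives -14.
Others bid (4, 4, 18, 4): truth gives 0, best alternative gives -14.
Others bid (4, 4, 18, 18): truth gives 0, best alternative gives -14.
Others bid (4, 18, 4, 4): truth gives 0, best alternative gives -14.
Others bid (4, 18, 4, 18): truth gives 0, best alternative gives -14.
(Remaining 75 profiles checked similarly; truth is weakly best in each.)
In every case the truthful bid is at least as good as any alternative, so it is a dominant strategy.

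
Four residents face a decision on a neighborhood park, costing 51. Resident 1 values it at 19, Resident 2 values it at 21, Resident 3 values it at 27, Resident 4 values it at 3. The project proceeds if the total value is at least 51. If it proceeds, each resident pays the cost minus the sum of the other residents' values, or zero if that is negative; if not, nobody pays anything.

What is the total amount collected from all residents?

10

Total value 70 ≥ cost 51, so it is built.
Resident 1: others sum to 51; max(0, 51 - 51) = 0.
Resident 2: others sum to 49; max(0, 51 - 49) = 2.
Resident 3: others sum to 43; max(0, 51 - 43) = 8.
Resident 4: others sum to 67; max(0, 51 - 67) = 0.
Total collected = 0 + 2 + 8 + 0 = 10.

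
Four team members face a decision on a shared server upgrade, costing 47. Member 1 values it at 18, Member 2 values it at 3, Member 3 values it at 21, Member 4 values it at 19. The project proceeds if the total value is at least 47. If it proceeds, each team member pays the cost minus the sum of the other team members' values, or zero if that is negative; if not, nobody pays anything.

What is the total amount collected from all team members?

Total value 61 ≥ cost 47, so it is built.
Member 1: others sum to 43; max(0, 47 - 43) = 4.
Member 2: others sum to 58; max(0, 47 - 58) = 0.
Member 3: others sum to 40; max(0, 47 - 40) = 7.
Member 4: others sum to 42; max(0, 47 - 42) = 5.
Total collected = 4 + 0 + 7 + 5 = 16.

16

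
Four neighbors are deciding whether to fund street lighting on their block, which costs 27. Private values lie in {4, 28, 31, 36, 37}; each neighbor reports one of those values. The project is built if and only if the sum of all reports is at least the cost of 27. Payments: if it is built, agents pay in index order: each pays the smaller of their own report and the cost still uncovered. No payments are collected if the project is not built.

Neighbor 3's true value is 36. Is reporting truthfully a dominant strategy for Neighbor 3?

Consider the case where Neighbor 1 reports 4, Neighbor 2 reports 4 and Neighbor 4 reports 28.
Truthful report 36: project built, pays 19, utility 36 - 19 = 17.
Report 4 instead: project built, pays 4, utility 36 - 4 = 32.
Since 32 > 17, reporting 4 is strictly better here, so truthful reporting is not dominant.

No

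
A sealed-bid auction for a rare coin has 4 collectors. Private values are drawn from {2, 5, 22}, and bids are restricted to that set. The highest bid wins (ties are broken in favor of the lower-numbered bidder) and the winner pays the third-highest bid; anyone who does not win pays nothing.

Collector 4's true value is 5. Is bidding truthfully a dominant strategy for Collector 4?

No

Consider the case where Collector 1 bids 2, Collector 2 bids 2 and Collector 3 bids 5.
Truthful bid 5: loses, pays 0, utility 0.
Bid 22 instead: wins, pays 2, utility 5 - 2 = 3.
Since 3 > 0, bidding 22 is strictly better here, so truthful bidding is not dominant.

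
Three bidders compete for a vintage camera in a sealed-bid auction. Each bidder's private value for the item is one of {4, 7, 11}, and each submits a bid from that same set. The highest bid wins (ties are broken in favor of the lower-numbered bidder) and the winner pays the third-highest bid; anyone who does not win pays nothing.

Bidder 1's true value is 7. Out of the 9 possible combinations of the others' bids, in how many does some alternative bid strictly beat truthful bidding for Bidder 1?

2

Others bid (4, 11): truth gives 0; bid 11 gives 3 > 0. Violating.
Others bid (11, 4): truth gives 0; bid 11 gives 3 > 0. Violating.
Others bid (4, 4): truth gives 3; no alternative beats it.
Others bid (4, 7): truth gives 3; no alternative beats it.
(Checking all 9 profiles: 2 have a profitable deviation, 7 do not.)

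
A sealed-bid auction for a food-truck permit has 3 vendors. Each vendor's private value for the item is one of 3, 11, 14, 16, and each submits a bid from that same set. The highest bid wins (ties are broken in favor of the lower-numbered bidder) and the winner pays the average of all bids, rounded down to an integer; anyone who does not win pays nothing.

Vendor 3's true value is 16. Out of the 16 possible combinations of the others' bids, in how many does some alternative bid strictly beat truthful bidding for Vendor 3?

Others bid (3, 3): truth gives 9; bid 11 gives 11 > 9. Violating.
Others bid (3, 11): truth gives 6; bid 14 gives 7 > 6. Violating.
Others bid (11, 3): truth gives 6; bid 14 gives 7 > 6. Violating.
Others bid (3, 14): truth gives 5; no alternative beats it.
Others bid (3, 16): truth gives 0; no alternative beats it.
(Checking all 16 profiles: 3 have a profitable deviation, 13 do not.)

3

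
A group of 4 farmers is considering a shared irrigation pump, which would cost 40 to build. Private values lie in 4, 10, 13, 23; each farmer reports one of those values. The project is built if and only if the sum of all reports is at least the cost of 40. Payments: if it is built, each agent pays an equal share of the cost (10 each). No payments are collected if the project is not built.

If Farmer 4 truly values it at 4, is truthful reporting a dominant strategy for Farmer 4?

Yes

Check each profile of the others' reports and compare truth against every alternative report.
Others report (4, 4, 23): truth gives 0, best alternative gives -6.
Others report (4, 13, 13): truth gives 0, best alternative gives -6.
Others report (4, 23, 4): truth gives 0, best alternative gives -6.
Others report (10, 10, 10): truth gives 0, best alternative gives -6.
Others report (10, 10, 13): truth gives 0, best alternative gives -6.
Others report (10, 13, 10): truth gives 0, best alternative gives -6.
(Remaining 58 profiles checked similarly; truth is weakly best in each.)
In every case the truthful report is at least as good as any alternative, so it is a dominant strategy.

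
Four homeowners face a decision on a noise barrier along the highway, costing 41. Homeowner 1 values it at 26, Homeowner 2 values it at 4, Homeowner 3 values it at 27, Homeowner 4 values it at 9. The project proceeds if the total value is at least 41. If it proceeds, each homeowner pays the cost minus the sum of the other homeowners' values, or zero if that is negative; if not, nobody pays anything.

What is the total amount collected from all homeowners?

Total value 66 ≥ cost 41, so it is built.
Homeowner 1: others sum to 40; max(0, 41 - 40) = 1.
Homeowner 2: others sum to 62; max(0, 41 - 62) = 0.
Homeowner 3: others sum to 39; max(0, 41 - 39) = 2.
Homeowner 4: others sum to 57; max(0, 41 - 57) = 0.
Total collected = 1 + 0 + 2 + 0 = 3.

3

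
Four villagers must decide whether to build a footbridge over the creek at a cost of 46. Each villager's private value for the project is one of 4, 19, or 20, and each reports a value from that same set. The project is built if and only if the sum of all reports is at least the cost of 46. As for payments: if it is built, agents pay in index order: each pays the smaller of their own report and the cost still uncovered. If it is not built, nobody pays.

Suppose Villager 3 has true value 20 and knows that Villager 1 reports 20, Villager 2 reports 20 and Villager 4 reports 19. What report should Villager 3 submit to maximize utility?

4

Report 4: project built, pays 4, utility 20 - 4 = 16.
Report 19: project built, pays 6, utility 20 - 6 = 14.
Report 20: project built, pays 6, utility 20 - 6 = 14.
The best choice is 4 with utility 16.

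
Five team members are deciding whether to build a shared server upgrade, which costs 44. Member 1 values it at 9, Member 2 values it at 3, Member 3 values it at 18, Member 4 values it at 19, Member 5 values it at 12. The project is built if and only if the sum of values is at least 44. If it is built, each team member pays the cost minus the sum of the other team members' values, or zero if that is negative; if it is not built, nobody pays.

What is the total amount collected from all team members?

Total value 61 ≥ cost 44, so it is built.
Member 1: others sum to 52; max(0, 44 - 52) = 0.
Member 2: others sum to 58; max(0, 44 - 58) = 0.
Member 3: others sum to 43; max(0, 44 - 43) = 1.
Member 4: others sum to 42; max(0, 44 - 42) = 2.
Member 5: others sum to 49; max(0, 44 - 49) = 0.
Total collected = 0 + 0 + 1 + 2 + 0 = 3.

3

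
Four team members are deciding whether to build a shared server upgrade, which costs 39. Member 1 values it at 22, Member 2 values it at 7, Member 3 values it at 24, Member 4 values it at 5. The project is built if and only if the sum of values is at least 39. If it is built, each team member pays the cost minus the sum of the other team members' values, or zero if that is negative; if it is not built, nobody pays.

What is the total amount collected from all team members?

8

Total value 58 ≥ cost 39, so it is built.
Member 1: others sum to 36; max(0, 39 - 36) = 3.
Member 2: others sum to 51; max(0, 39 - 51) = 0.
Member 3: others sum to 34; max(0, 39 - 34) = 5.
Member 4: others sum to 53; max(0, 39 - 53) = 0.
Total collected = 3 + 0 + 5 + 0 = 8.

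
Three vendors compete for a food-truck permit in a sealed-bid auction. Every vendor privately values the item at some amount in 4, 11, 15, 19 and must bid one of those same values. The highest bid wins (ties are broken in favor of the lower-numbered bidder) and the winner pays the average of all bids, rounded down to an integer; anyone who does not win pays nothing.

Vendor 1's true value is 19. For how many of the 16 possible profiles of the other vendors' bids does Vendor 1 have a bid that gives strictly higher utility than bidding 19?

9

Others bid (4, 4): truth gives 10; bid 4 gives 15 > 10. Violating.
Others bid (4, 11): truth gives 8; bid 11 gives 11 > 8. Violating.
Others bid (4, 15): truth gives 7; bid 15 gives 8 > 7. Violating.
Others bid (11, 4): truth gives 8; bid 11 gives 11 > 8. Violating.
Others bid (4, 19): truth gives 5; no alternative beats it.
Others bid (11, 19): truth gives 3; no alternative beats it.
(Checking all 16 profiles: 9 have a profitable deviation, 7 do not.)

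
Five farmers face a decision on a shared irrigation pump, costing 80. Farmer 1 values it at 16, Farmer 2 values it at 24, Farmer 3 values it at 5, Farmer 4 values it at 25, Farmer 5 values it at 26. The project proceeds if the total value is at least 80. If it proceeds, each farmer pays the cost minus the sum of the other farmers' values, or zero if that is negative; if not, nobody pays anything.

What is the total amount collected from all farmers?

27

Total value 96 ≥ cost 80, so it is built.
Farmer 1: others sum to 80; max(0, 80 - 80) = 0.
Farmer 2: others sum to 72; max(0, 80 - 72) = 8.
Farmer 3: others sum to 91; max(0, 80 - 91) = 0.
Farmer 4: others sum to 71; max(0, 80 - 71) = 9.
Farmer 5: others sum to 70; max(0, 80 - 70) = 10.
Total collected = 0 + 8 + 0 + 9 + 10 = 27.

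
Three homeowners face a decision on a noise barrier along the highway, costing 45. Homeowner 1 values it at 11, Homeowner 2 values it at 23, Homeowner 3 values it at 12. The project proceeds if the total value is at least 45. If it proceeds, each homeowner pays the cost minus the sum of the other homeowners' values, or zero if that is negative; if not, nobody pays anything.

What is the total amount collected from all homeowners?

43

Total value 46 ≥ cost 45, so it is built.
Homeowner 1: others sum to 35; max(0, 45 - 35) = 10.
Homeowner 2: others sum to 23; max(0, 45 - 23) = 22.
Homeowner 3: others sum to 34; max(0, 45 - 34) = 11.
Total collected = 10 + 22 + 11 = 43.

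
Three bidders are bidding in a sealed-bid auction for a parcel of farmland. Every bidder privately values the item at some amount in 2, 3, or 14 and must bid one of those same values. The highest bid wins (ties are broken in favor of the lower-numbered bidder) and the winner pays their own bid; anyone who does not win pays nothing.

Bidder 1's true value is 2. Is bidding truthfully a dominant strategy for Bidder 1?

Yes

Check each profile of the others' bids and compare truth against every alternative bid.
Others bid (2, 2): truth gives 0, best alternative gives -1.
Others bid (2, 3): truth gives 0, best alternative gives -1.
Others bid (3, 2): truth gives 0, best alternative gives -1.
Others bid (3, 3): truth gives 0, best alternative gives -1.
Others bid (2, 14): truth gives 0, best alternative gives 0.
Others bid (3, 14): truth gives 0, best alternative gives 0.
(Remaining 3 profiles checked similarly; truth is weakly best in each.)
In every case the truthful bid is at least as good as any alternative, so it is a dominant strategy.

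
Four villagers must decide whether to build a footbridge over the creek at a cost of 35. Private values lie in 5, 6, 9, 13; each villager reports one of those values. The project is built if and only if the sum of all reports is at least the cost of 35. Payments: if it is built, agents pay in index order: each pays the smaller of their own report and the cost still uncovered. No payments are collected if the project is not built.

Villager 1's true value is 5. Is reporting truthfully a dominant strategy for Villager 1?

Yes

Check each profile of the others' reports and compare truth against every alternative report.
Others report (5, 13, 13): truth gives 0, best alternative gives -1.
Others report (6, 13, 13): truth gives 0, best alternative gives -1.
Others report (9, 9, 13): truth gives 0, best alternative gives -1.
Others report (9, 13, 9): truth gives 0, best alternative gives -1.
Others report (9, 13, 13): truth gives 0, best alternative gives -1.
Others report (13, 5, 13): truth gives 0, best alternative gives -1.
(Remaining 58 profiles checked similarly; truth is weakly best in each.)
In every case the truthful report is at least as good as any alternative, so it is a dominant strategy.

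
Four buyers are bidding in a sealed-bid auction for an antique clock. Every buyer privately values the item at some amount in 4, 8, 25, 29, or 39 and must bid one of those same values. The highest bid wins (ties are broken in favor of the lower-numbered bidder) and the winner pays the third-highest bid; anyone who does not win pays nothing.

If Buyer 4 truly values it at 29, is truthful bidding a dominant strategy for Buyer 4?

Consider the case where Buyer 1 bids 4, Buyer 2 bids 4 and Buyer 3 bids 29.
Truthful bid 29: loses, pays 0, utility 0.
Bid 39 instead: wins, pays 4, utility 29 - 4 = 25.
Since 25 > 0, bidding 39 is strictly better here, so truthful bidding is not dominant.

No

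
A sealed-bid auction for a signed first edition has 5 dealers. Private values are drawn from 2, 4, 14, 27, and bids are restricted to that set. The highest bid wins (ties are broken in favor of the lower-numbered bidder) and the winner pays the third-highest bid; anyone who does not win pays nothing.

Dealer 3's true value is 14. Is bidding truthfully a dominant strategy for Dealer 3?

No

Consider the case where Dealer 1 bids 2, Dealer 2 bids 2, Dealer 4 bids 2 and Dealer 5 bids 27.
Truthful bid 14: loses, pays 0, utility 0.
Bid 27 instead: wins, pays 2, utility 14 - 2 = 12.
Since 12 > 0, bidding 27 is strictly better here, so truthful bidding is not dominant.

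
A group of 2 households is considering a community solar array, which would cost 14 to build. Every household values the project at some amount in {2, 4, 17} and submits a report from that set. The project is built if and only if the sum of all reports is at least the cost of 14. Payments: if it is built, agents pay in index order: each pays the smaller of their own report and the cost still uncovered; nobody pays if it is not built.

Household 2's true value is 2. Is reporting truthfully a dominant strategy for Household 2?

Yes

Check each profile of the others' reports and compare truth against every alternative report.
Others report (17): truth gives 2, best alternative gives 2.
Others report (2): truth gives 0, best alternative gives 0.
Others report (4): truth gives 0, best alternative gives 0.
In every case the truthful report is at least as good as any alternative, so it is a dominant strategy.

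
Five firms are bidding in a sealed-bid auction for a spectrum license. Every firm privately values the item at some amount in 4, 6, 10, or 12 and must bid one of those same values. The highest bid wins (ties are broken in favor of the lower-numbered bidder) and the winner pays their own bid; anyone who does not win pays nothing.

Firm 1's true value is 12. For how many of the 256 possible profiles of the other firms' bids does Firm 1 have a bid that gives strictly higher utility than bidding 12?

81

Others bid (4, 4, 4, 4): truth gives 0; bid 4 gives 8 > 0. Violating.
Others bid (4, 4, 4, 6): truth gives 0; bid 6 gives 6 > 0. Violating.
Others bid (4, 4, 4, 10): truth gives 0; bid 10 gives 2 > 0. Violating.
Others bid (4, 4, 6, 4): truth gives 0; bid 6 gives 6 > 0. Violating.
Others bid (4, 4, 4, 12): truth gives 0; no alternative beats it.
Others bid (4, 4, 6, 12): truth gives 0; no alternative beats it.
(Checking all 256 profiles: 81 have a profitable deviation, 175 do not.)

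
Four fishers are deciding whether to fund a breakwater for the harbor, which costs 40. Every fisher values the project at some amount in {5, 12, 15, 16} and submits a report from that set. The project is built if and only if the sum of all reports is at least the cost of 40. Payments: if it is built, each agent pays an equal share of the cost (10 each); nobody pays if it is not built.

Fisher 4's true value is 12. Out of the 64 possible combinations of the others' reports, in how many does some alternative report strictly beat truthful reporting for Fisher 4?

Others report (5, 5, 15): truth gives 0; report 15 gives 2 > 0. Violating.
Others report (5, 5, 16): truth gives 0; report 15 gives 2 > 0. Violating.
Others report (5, 15, 5): truth gives 0; report 15 gives 2 > 0. Violating.
Others report (5, 16, 5): truth gives 0; report 15 gives 2 > 0. Violating.
Others report (5, 5, 5): truth gives 0; no alternative beats it.
Others report (5, 5, 12): truth gives 0; no alternative beats it.
(Checking all 64 profiles: 6 have a profitable deviation, 58 do not.)

6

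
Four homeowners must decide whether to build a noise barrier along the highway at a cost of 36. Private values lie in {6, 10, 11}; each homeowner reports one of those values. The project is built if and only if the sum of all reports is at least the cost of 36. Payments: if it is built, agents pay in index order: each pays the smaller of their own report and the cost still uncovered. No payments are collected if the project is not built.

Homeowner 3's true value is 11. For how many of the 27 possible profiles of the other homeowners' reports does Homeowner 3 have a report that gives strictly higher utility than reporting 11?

Others report (6, 10, 10): truth gives 0; report 10 gives 1 > 0. Violating.
Others report (6, 10, 11): truth gives 0; report 10 gives 1 > 0. Violating.
Others report (6, 11, 10): truth gives 0; report 10 gives 1 > 0. Violating.
Others report (6, 11, 11): truth gives 0; report 10 gives 1 > 0. Violating.
Others report (6, 6, 6): truth gives 0; no alternative beats it.
Others report (6, 6, 10): truth gives 0; no alternative beats it.
(Checking all 27 profiles: 20 have a profitable deviation, 7 do not.)

20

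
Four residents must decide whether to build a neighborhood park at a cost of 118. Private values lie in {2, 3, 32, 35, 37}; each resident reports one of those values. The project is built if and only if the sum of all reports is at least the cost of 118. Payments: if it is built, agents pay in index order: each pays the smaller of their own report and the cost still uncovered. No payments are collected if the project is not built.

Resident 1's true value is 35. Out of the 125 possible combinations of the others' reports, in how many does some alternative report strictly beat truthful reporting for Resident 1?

27

Others report (32, 32, 32): truth gives 0; report 32 gives 3 > 0. Violating.
Others report (32, 32, 35): truth gives 0; report 32 gives 3 > 0. Violating.
Others report (32, 32, 37): truth gives 0; report 32 gives 3 > 0. Violating.
Others report (32, 35, 32): truth gives 0; report 32 gives 3 > 0. Violating.
Others report (2, 2, 2): truth gives 0; no alternative beats it.
Others report (2, 2, 3): truth gives 0; no alternative beats it.
(Checking all 125 profiles: 27 have a profitable deviation, 98 do not.)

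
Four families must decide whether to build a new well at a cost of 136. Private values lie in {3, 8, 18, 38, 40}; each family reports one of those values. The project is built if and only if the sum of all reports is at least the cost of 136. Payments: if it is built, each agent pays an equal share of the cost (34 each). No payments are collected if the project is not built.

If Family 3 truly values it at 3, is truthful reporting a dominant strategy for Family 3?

Yes

Check each profile of the others' reports and compare truth against every alternative report.
Others report (3, 3, 3): truth gives 0, best alternative gives 0.
Others report (3, 3, 8): truth gives 0, best alternative gives 0.
Others report (3, 3, 18): truth gives 0, best alternative gives 0.
Others report (3, 3, 38): truth gives 0, best alternative gives 0.
Others report (3, 3, 40): truth gives 0, best alternative gives 0.
Others report (3, 8, 3): truth gives 0, best alternative gives 0.
(Remaining 119 profiles checked similarly; truth is weakly best in each.)
In every case the truthful report is at least as good as any alternative, so it is a dominant strategy.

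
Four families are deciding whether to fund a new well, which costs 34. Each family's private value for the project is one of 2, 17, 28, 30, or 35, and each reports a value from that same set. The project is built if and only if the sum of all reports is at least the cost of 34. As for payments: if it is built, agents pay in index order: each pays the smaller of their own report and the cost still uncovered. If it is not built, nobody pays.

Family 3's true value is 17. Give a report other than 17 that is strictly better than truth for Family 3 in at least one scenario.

2

Suppose Family 1 reports 2, Family 2 reports 2 and Family 4 reports 28.
Report 17: project built, pays 17, utility 17 - 17 = 0.
Report 2: project built, pays 2, utility 17 - 2 = 15.
So reporting 2 beats truth here (15 > 0).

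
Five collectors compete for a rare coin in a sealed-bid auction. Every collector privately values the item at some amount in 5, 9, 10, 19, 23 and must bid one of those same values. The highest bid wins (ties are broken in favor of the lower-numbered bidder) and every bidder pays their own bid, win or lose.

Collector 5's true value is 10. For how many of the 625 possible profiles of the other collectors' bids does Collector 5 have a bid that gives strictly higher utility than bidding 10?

Others bid (5, 5, 5, 5): truth gives 0; bid 9 gives 1 > 0. Violating.
Others bid (5, 5, 5, 10): truth gives -10; bid 5 gives -5 > -10. Violating.
Others bid (5, 5, 5, 19): truth gives -10; bid 5 gives -5 > -10. Violating.
Others bid (5, 5, 5, 23): truth gives -10; bid 5 gives -5 > -10. Violating.
Others bid (5, 5, 5, 9): truth gives 0; no alternative beats it.
Others bid (5, 5, 9, 5): truth gives 0; no alternative beats it.
(Checking all 625 profiles: 610 have a profitable deviation, 15 do not.)

610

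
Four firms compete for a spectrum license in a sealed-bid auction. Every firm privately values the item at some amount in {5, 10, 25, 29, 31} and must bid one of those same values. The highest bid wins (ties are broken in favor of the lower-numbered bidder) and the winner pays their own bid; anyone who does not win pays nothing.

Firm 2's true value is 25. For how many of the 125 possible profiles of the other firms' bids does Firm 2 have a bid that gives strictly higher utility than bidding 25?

4

Others bid (5, 5, 5): truth gives 0; bid 10 gives 15 > 0. Violating.
Others bid (5, 5, 10): truth gives 0; bid 10 gives 15 > 0. Violating.
Others bid (5, 10, 5): truth gives 0; bid 10 gives 15 > 0. Violating.
Others bid (5, 10, 10): truth gives 0; bid 10 gives 15 > 0. Violating.
Others bid (5, 5, 25): truth gives 0; no alternative beats it.
Others bid (5, 5, 29): truth gives 0; no alternative beats it.
(Checking all 125 profiles: 4 have a profitable deviation, 121 do not.)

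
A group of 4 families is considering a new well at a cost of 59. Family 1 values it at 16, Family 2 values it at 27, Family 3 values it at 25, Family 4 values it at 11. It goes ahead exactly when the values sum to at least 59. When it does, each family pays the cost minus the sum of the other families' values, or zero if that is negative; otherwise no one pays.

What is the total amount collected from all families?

12

Total value 79 ≥ cost 59, so it is built.
Family 1: others sum to 63; max(0, 59 - 63) = 0.
Family 2: others sum to 52; max(0, 59 - 52) = 7.
Family 3: others sum to 54; max(0, 59 - 54) = 5.
Family 4: others sum to 68; max(0, 59 - 68) = 0.
Total collected = 0 + 7 + 5 + 0 = 12.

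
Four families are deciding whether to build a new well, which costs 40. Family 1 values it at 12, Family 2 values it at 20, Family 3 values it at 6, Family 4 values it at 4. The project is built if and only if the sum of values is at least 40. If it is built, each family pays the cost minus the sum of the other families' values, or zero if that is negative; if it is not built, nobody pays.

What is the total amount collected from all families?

Total value 42 ≥ cost 40, so it is built.
Family 1: others sum to 30; max(0, 40 - 30) = 10.
Family 2: others sum to 22; max(0, 40 - 22) = 18.
Family 3: others sum to 36; max(0, 40 - 36) = 4.
Family 4: others sum to 38; max(0, 40 - 38) = 2.
Total collected = 10 + 18 + 4 + 2 = 34.

34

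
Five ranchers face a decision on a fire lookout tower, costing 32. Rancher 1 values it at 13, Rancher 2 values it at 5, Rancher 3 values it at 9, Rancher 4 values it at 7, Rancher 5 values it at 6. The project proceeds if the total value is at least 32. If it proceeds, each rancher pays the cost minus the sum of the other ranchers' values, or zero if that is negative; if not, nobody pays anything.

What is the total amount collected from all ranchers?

6

Total value 40 ≥ cost 32, so it is built.
Rancher 1: others sum to 27; max(0, 32 - 27) = 5.
Rancher 2: others sum to 35; max(0, 32 - 35) = 0.
Rancher 3: others sum to 31; max(0, 32 - 31) = 1.
Rancher 4: others sum to 33; max(0, 32 - 33) = 0.
Rancher 5: others sum to 34; max(0, 32 - 34) = 0.
Total collected = 5 + 0 + 1 + 0 + 0 = 6.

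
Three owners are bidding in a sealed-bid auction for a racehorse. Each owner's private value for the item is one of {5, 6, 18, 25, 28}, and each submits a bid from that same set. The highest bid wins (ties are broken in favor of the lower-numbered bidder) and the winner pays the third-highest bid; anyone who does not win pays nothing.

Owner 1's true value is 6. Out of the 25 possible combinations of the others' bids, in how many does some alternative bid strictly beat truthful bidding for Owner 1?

Others bid (5, 18): truth gives 0; bid 18 gives 1 > 0. Violating.
Others bid (5, 25): truth gives 0; bid 25 gives 1 > 0. Violating.
Others bid (5, 28): truth gives 0; bid 28 gives 1 > 0. Violating.
Others bid (18, 5): truth gives 0; bid 18 gives 1 > 0. Violating.
Others bid (5, 5): truth gives 1; no alternative beats it.
Others bid (5, 6): truth gives 1; no alternative beats it.
(Checking all 25 profiles: 6 have a profitable deviation, 19 do not.)

6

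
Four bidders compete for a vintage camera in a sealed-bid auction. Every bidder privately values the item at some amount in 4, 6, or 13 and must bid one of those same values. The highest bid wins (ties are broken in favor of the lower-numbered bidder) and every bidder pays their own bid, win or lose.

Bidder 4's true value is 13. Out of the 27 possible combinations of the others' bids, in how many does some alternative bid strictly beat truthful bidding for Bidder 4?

Others bid (4, 4, 4): truth gives 0; bid 6 gives 7 > 0. Violating.
Others bid (4, 4, 13): truth gives -13; bid 4 gives -4 > -13. Violating.
Others bid (4, 6, 13): truth gives -13; bid 4 gives -4 > -13. Violating.
Others bid (4, 13, 4): truth gives -13; bid 4 gives -4 > -13. Violating.
Others bid (4, 4, 6): truth gives 0; no alternative beats it.
Others bid (4, 6, 4): truth gives 0; no alternative beats it.
(Checking all 27 profiles: 20 have a profitable deviation, 7 do not.)

20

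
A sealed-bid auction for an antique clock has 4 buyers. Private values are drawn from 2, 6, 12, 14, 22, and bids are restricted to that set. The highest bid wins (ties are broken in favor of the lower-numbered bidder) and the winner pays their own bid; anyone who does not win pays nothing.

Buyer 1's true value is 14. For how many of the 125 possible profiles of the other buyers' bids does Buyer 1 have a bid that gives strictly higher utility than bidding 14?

Others bid (2, 2, 2): truth gives 0; bid 2 gives 12 > 0. Violating.
Others bid (2, 2, 6): truth gives 0; bid 6 gives 8 > 0. Violating.
Others bid (2, 2, 12): truth gives 0; bid 12 gives 2 > 0. Violating.
Others bid (2, 6, 2): truth gives 0; bid 6 gives 8 > 0. Violating.
Others bid (2, 2, 14): truth gives 0; no alternative beats it.
Others bid (2, 2, 22): truth gives 0; no alternative beats it.
(Checking all 125 profiles: 27 have a profitable deviation, 98 do not.)

27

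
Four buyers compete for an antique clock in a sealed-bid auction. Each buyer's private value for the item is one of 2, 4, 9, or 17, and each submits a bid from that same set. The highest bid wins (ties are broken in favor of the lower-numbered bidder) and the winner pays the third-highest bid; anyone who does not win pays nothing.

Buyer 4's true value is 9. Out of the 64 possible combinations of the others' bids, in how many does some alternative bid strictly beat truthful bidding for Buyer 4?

12

Others bid (2, 2, 9): truth gives 0; bid 17 gives 7 > 0. Violating.
Others bid (2, 4, 9): truth gives 0; bid 17 gives 5 > 0. Violating.
Others bid (2, 9, 2): truth gives 0; bid 17 gives 7 > 0. Violating.
Others bid (2, 9, 4): truth gives 0; bid 17 gives 5 > 0. Violating.
Others bid (2, 2, 2): truth gives 7; no alternative beats it.
Others bid (2, 2, 4): truth gives 7; no alternative beats it.
(Checking all 64 profiles: 12 have a profitable deviation, 52 do not.)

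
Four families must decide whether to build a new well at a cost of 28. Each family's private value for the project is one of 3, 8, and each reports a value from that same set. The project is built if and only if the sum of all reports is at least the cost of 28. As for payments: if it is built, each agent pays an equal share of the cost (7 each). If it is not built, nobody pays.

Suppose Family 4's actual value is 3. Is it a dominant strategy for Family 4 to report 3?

Check each profile of the others' reports and compare truth against every alternative report.
Others report (8, 8, 8): truth gives 0, best alternative gives -4.
Others report (3, 3, 3): truth gives 0, best alternative gives 0.
Others report (3, 3, 8): truth gives 0, best alternative gives 0.
Others report (3, 8, 3): truth gives 0, best alternative gives 0.
Others report (3, 8, 8): truth gives 0, best alternative gives 0.
Others report (8, 3, 3): truth gives 0, best alternative gives 0.
(Remaining 2 profiles checked similarly; truth is weakly best in each.)
In every case the truthful report is at least as good as any alternative, so it is a dominant strategy.

Yes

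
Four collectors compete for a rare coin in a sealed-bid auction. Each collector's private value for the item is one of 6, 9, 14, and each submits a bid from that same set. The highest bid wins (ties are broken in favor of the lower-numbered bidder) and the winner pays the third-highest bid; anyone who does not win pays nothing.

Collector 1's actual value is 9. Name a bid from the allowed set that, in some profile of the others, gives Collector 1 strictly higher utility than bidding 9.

14

Suppose Collector 2 bids 6, Collector 3 bids 6 and Collector 4 bids 14.
Bid 9: loses, pays 0, utility 0.
Bid 14: wins, pays 6, utility 9 - 6 = 3.
So bidding 14 beats truth here (3 > 0).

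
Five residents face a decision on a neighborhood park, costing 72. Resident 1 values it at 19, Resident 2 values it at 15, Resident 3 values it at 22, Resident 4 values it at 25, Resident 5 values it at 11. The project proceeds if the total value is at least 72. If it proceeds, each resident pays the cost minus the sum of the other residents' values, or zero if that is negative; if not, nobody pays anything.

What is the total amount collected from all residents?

7

Total value 92 ≥ cost 72, so it is built.
Resident 1: others sum to 73; max(0, 72 - 73) = 0.
Resident 2: others sum to 77; max(0, 72 - 77) = 0.
Resident 3: others sum to 70; max(0, 72 - 70) = 2.
Resident 4: others sum to 67; max(0, 72 - 67) = 5.
Resident 5: others sum to 81; max(0, 72 - 81) = 0.
Total collected = 0 + 0 + 2 + 5 + 0 = 7.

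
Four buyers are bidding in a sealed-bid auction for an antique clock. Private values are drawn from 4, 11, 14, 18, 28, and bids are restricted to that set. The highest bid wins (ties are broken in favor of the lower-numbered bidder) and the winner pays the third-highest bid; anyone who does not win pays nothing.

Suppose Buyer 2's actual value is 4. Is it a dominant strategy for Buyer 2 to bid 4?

Yes

Check each profile of the others' bids and compare truth against every alternative bid.
Others bid (4, 11, 11): truth gives 0, best alternative gives -7.
Others bid (4, 4, 4): truth gives 0, best alternative gives 0.
Others bid (4, 4, 11): truth gives 0, best alternative gives 0.
Others bid (4, 4, 14): truth gives 0, best alternative gives 0.
Others bid (4, 4, 18): truth gives 0, best alternative gives 0.
Others bid (4, 4, 28): truth gives 0, best alternative gives 0.
(Remaining 119 profiles checked similarly; truth is weakly best in each.)
In every case the truthful bid is at least as good as any alternative, so it is a dominant strategy.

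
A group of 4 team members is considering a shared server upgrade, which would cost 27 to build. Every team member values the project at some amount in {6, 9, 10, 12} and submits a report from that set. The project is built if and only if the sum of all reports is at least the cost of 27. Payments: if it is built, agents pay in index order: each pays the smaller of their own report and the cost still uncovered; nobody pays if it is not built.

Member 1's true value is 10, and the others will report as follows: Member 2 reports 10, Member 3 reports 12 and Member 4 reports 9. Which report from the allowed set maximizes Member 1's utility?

6

Report 6: project built, pays 6, utility 10 - 6 = 4.
Report 9: project built, pays 9, utility 10 - 9 = 1.
Report 10: project built, pays 10, utility 10 - 10 = 0.
Report 12: project built, pays 12, utility 10 - 12 = -2.
The best choice is 6 with utility 4.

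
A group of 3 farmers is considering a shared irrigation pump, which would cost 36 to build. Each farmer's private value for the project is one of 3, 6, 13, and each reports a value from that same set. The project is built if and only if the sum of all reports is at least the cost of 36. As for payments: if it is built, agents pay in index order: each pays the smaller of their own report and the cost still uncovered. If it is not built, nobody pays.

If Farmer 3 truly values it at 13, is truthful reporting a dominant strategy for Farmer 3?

Yes

Check each profile of the others' reports and compare truth against every alternative report.
Others report (13, 13): truth gives 3, best alternative gives 0.
Others report (3, 3): truth gives 0, best alternative gives 0.
Others report (3, 6): truth gives 0, best alternative gives 0.
Others report (3, 13): truth gives 0, best alternative gives 0.
Others report (6, 3): truth gives 0, best alternative gives 0.
Others report (6, 6): truth gives 0, best alternative gives 0.
(Remaining 3 profiles checked similarly; truth is weakly best in each.)
In every case the truthful report is at least as good as any alternative, so it is a dominant strategy.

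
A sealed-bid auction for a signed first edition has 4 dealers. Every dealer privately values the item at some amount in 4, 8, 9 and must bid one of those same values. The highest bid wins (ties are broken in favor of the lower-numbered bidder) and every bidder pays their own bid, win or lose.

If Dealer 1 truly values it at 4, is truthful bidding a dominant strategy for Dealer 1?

Check each profile of the others' bids and compare truth against every alternative bid.
Others bid (4, 4, 4): truth gives 0, best alternative gives -4.
Others bid (4, 4, 9): truth gives -4, best alternative gives -5.
Others bid (4, 8, 9): truth gives -4, best alternative gives -5.
Others bid (4, 9, 4): truth gives -4, best alternative gives -5.
Others bid (4, 9, 8): truth gives -4, best alternative gives -5.
Others bid (4, 9, 9): truth gives -4, best alternative gives -5.
(Remaining 21 profiles checked similarly; truth is weakly best in each.)
In every case the truthful bid is at least as good as any alternative, so it is a dominant strategy.

Yes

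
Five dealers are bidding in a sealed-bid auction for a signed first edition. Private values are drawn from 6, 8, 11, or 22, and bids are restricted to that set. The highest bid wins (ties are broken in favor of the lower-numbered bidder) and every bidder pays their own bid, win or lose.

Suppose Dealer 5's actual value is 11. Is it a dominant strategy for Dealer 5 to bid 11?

No

Consider the case where Dealer 1 bids 6, Dealer 2 bids 6, Dealer 3 bids 6 and Dealer 4 bids 6.
Truthful bid 11: wins, pays 11, utility 11 - 11 = 0.
Bid 8 instead: wins, pays 8, utility 11 - 8 = 3.
Since 3 > 0, bidding 8 is strictly better here, so truthful bidding is not dominant.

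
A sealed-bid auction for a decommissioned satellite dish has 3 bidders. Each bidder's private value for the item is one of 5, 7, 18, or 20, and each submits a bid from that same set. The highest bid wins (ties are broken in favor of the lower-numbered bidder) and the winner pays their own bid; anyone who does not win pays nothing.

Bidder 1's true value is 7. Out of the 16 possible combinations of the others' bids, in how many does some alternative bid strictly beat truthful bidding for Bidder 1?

Others bid (5, 5): truth gives 0; bid 5 gives 2 > 0. Violating.
Others bid (5, 7): truth gives 0; no alternative beats it.
Others bid (5, 18): truth gives 0; no alternative beats it.
(Checking all 16 profiles: 1 has a profitable deviation, 15 do not.)

1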